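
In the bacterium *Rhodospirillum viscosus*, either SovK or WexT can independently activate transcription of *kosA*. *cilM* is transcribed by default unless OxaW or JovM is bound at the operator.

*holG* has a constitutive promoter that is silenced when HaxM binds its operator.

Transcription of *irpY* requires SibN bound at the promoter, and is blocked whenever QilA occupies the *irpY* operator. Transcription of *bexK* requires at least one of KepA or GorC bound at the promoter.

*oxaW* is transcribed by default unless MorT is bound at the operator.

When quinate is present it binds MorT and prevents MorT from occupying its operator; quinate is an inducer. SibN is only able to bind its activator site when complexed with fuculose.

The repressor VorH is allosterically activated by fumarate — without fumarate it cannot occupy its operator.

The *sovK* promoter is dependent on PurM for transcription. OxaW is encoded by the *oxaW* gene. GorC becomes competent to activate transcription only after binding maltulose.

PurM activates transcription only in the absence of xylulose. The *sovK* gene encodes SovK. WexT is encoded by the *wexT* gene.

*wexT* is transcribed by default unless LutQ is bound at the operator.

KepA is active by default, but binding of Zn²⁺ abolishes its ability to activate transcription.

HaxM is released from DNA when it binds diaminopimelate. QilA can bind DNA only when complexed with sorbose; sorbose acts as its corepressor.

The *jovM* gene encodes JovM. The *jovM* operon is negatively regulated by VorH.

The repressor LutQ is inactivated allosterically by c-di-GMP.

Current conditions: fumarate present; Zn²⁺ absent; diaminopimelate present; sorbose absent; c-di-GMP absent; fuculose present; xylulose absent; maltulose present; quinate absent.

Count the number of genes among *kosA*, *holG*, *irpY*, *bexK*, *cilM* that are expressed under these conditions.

5

Xylulose is absent, so PurM is active.
No repressor is bound and PurM is active, so *sovK* is transcribed.
So SovK is produced and active.
c-di-GMP is absent, so LutQ is active.
With repressor LutQ bound, *wexT* is not transcribed.
So WexT is not produced.
Activator SovK is present, so *kosA* is transcribed.
→ *kosA* is ON.
Diaminopimelate is present, so HaxM is inactive.
With no repressor bound, *holG* is transcribed.
→ *holG* is ON.
Sorbose is absent, so QilA is inactive.
Fuculose is present, so SibN is active.
No repressor is bound and SibN is active, so *irpY* is transcribed.
→ *irpY* is ON.
Zn²⁺ is absent, so KepA is active.
Maltulose is present, so GorC is active.
Activator KepA is present, so *bexK* is transcribed.
→ *bexK* is ON.
Quinate is absent, so MorT is active.
With repressor MorT bound, *oxaW* is not transcribed.
So OxaW is not produced.
Fumarate is present, so VorH is active.
With repressor VorH bound, *jovM* is not transcribed.
So JovM is not produced.
With no repressor bound, *cilM* is transcribed.
→ *cilM* is ON.
5 of the 5 genes are transcribed.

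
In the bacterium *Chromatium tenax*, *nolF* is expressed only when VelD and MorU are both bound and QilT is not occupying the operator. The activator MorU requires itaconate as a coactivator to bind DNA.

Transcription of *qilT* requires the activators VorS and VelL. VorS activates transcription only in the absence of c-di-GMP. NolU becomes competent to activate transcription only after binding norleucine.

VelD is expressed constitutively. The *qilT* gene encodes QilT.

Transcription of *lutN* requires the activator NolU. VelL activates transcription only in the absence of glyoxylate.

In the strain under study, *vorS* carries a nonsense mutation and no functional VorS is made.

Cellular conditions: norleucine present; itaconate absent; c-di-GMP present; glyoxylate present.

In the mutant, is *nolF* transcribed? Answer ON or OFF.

OFF

VorS is non-functional in this strain, so it has no effect.
Glyoxylate is present, so VelL is inactive.
Required activator VorS is absent, so *qilT* is not transcribed.
So QilT is not produced.
VelD is produced constitutively and is active.
Itaconate is absent, so MorU is inactive.
Required activator MorU is absent, so *nolF* is not transcribed.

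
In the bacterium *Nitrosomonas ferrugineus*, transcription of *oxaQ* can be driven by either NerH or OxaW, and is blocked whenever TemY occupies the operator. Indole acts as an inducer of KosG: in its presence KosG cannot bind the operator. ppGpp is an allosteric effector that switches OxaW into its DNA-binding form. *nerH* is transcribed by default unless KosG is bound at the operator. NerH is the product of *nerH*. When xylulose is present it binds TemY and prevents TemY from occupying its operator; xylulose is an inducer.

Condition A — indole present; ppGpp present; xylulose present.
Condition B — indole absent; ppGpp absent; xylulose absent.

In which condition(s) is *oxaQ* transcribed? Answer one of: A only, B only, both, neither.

A only

Condition A:
Indole is present, so KosG is inactive.
With no repressor bound, *nerH* is transcribed.
So NerH is produced and active.
ppGpp is present, so OxaW is active.
Xylulose is present, so TemY is inactive.
Activator NerH is present, so *oxaQ* is transcribed.
→ *oxaQ* is ON in A.
Condition B:
Indole is absent, so KosG is active.
With repressor KosG bound, *nerH* is not transcribed.
So NerH is not produced.
ppGpp is absent, so OxaW is inactive.
Xylulose is absent, so TemY is active.
With repressor TemY bound, *oxaQ* is not transcribed.
→ *oxaQ* is OFF in B.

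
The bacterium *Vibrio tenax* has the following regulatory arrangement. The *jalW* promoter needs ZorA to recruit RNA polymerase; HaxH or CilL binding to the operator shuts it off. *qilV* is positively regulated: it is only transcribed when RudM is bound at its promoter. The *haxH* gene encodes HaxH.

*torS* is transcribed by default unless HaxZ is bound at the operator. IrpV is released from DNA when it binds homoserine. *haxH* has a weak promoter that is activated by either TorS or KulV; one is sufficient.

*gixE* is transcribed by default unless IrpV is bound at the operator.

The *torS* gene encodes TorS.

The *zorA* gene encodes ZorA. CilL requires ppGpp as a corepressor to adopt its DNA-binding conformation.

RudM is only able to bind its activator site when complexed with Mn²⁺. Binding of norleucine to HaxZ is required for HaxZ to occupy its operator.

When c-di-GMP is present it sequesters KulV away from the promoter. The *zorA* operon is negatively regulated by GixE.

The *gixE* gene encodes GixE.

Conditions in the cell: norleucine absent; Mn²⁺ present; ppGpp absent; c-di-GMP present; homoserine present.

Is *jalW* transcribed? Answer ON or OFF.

OFF

Homoserine is present, so IrpV is inactive.
With no repressor bound, *gixE* is transcribed.
So GixE is produced and active.
With repressor GixE bound, *zorA* is not transcribed.
So ZorA is not produced.
Norleucine is absent, so HaxZ is inactive.
With no repressor bound, *torS* is transcribed.
So TorS is produced and active.
c-di-GMP is present, so KulV is inactive.
Activator TorS is present, so *haxH* is transcribed.
So HaxH is produced and active.
ppGpp is absent, so CilL is inactive.
With repressor HaxH bound, *jalW* is not transcribed.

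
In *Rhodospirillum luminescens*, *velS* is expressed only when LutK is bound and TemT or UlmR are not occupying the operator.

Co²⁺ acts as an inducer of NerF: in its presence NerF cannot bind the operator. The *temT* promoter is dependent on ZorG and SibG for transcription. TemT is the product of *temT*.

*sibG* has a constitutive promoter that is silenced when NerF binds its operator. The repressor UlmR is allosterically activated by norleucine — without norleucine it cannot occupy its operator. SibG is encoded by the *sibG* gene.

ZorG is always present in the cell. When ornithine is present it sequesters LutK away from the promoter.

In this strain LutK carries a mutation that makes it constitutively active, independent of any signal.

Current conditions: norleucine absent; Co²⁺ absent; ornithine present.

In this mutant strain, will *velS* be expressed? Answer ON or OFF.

LutK is constitutively active in this strain.
ZorG is produced constitutively and is active.
Co²⁺ is absent, so NerF is active.
With repressor NerF bound, *sibG* is not transcribed.
So SibG is not produced.
Required activator SibG is absent, so *temT* is not transcribed.
So TemT is not produced.
Norleucine is absent, so UlmR is inactive.
No repressor is bound and LutK is active, so *velS* is transcribed.

ON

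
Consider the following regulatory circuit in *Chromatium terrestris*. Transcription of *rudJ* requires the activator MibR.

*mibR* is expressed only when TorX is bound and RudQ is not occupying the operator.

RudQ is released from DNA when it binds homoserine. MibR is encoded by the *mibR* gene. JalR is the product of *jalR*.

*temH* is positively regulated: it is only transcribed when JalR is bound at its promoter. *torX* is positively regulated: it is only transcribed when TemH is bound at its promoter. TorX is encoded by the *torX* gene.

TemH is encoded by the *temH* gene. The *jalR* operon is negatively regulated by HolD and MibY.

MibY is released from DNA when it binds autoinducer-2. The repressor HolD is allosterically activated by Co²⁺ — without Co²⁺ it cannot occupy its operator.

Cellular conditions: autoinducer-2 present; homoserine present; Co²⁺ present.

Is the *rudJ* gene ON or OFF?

Co²⁺ is present, so HolD is active.
Autoinducer-2 is present, so MibY is inactive.
With repressor HolD bound, *jalR* is not transcribed.
So JalR is not produced.
Required activator JalR is absent, so *temH* is not transcribed.
So TemH is not produced.
Required activator TemH is absent, so *torX* is not transcribed.
So TorX is not produced.
Homoserine is present, so RudQ is inactive.
Required activator TorX is absent, so *mibR* is not transcribed.
So MibR is not produced.
Required activator MibR is absent, so *rudJ* is not transcribed.

OFF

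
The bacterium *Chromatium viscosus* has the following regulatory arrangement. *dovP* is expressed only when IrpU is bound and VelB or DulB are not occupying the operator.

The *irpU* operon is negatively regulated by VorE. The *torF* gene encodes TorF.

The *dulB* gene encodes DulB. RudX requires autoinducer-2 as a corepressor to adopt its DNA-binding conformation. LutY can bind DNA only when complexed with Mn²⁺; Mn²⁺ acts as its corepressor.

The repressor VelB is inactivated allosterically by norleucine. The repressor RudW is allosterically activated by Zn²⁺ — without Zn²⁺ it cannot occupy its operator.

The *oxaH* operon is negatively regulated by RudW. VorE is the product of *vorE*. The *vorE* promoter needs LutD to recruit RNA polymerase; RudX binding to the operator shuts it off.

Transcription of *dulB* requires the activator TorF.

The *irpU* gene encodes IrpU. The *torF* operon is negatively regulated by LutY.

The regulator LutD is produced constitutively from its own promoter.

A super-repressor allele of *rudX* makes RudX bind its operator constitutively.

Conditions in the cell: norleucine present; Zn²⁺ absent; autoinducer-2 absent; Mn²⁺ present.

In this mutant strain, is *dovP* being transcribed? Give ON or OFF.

Norleucine is present, so VelB is inactive.
Mn²⁺ is present, so LutY is active.
With repressor LutY bound, *torF* is not transcribed.
So TorF is not produced.
Required activator TorF is absent, so *dulB* is not transcribed.
So DulB is not produced.
RudX is constitutively active in this strain.
LutD is produced constitutively and is active.
With repressor RudX bound, *vorE* is not transcribed.
So VorE is not produced.
With no repressor bound, *irpU* is transcribed.
So IrpU is produced and active.
No repressor is bound and IrpU is active, so *dovP* is transcribed.

ON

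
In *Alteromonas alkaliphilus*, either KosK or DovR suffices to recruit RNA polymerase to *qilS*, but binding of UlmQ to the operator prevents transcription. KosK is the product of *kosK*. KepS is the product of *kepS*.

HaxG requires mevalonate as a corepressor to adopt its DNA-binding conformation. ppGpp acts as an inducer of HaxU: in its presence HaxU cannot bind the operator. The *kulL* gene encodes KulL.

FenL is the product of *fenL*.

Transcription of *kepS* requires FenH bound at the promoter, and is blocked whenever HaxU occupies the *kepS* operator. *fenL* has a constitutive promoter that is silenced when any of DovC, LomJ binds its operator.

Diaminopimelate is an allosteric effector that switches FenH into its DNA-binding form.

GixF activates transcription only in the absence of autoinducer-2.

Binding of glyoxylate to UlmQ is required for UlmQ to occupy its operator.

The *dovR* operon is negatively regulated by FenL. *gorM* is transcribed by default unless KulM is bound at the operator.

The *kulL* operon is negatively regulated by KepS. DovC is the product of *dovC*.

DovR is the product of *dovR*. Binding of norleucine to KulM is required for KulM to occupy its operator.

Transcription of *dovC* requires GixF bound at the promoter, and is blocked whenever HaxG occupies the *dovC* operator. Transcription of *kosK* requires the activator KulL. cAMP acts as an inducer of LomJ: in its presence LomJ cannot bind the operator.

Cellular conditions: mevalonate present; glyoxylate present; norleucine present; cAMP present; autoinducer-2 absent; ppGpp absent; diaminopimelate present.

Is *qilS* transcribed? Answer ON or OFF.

OFF

ppGpp is absent, so HaxU is active.
Diaminopimelate is present, so FenH is active.
With repressor HaxU bound, *kepS* is not transcribed.
So KepS is not produced.
With no repressor bound, *kulL* is transcribed.
So KulL is produced and active.
No repressor is bound and KulL is active, so *kosK* is transcribed.
So KosK is produced and active.
Autoinducer-2 is absent, so GixF is active.
Mevalonate is present, so HaxG is active.
With repressor HaxG bound, *dovC* is not transcribed.
So DovC is not produced.
cAMP is present, so LomJ is inactive.
With no repressor bound, *fenL* is transcribed.
So FenL is produced and active.
With repressor FenL bound, *dovR* is not transcribed.
So DovR is not produced.
Glyoxylate is present, so UlmQ is active.
With repressor UlmQ bound, *qilS* is not transcribed.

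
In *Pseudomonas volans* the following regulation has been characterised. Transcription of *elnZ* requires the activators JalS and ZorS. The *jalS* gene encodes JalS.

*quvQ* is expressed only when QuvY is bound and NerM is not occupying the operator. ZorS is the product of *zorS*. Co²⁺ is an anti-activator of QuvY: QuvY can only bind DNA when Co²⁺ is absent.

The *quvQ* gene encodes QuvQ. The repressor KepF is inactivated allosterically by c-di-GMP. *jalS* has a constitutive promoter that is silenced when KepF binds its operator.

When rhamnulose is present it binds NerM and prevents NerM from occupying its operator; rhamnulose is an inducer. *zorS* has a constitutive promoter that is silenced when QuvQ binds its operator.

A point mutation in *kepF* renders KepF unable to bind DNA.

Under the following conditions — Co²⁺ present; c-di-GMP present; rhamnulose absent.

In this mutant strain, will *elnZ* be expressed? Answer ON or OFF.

ON

KepF is non-functional in this strain, so it has no effect.
With no repressor bound, *jalS* is transcribed.
So JalS is produced and active.
Co²⁺ is present, so QuvY is inactive.
Rhamnulose is absent, so NerM is active.
With repressor NerM bound, *quvQ* is not transcribed.
So QuvQ is not produced.
With no repressor bound, *zorS* is transcribed.
So ZorS is produced and active.
No repressor is bound and JalS and ZorS are active, so *elnZ* is transcribed.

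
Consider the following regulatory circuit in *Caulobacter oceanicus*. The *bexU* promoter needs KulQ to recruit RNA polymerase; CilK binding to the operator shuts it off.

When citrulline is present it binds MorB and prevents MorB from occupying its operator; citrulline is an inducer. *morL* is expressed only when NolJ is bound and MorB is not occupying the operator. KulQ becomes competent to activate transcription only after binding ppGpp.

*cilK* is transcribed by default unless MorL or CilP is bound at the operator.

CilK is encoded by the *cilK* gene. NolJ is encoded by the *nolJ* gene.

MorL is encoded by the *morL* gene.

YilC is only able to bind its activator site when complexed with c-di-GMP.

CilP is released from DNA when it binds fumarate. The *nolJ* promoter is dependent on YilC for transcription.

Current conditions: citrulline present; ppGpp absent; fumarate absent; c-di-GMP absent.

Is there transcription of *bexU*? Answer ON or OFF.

ppGpp is absent, so KulQ is inactive.
c-di-GMP is absent, so YilC is inactive.
Required activator YilC is absent, so *nolJ* is not transcribed.
So NolJ is not produced.
Citrulline is present, so MorB is inactive.
Required activator NolJ is absent, so *morL* is not transcribed.
So MorL is not produced.
Fumarate is absent, so CilP is active.
With repressor CilP bound, *cilK* is not transcribed.
So CilK is not produced.
Required activator KulQ is absent, so *bexU* is not transcribed.

OFF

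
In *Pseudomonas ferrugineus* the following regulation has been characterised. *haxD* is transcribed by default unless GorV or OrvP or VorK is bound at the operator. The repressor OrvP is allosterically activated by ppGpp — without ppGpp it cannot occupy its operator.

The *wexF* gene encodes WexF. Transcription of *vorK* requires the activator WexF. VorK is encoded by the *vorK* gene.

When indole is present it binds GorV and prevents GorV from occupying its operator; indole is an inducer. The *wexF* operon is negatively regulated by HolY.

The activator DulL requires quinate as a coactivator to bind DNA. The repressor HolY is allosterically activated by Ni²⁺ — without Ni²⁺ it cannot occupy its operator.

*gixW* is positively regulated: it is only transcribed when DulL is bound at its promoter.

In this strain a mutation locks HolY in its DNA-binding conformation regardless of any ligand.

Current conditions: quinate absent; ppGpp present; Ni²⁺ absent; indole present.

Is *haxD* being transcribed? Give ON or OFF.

OFF

Indole is present, so GorV is inactive.
ppGpp is present, so OrvP is active.
HolY is constitutively active in this strain.
With repressor HolY bound, *wexF* is not transcribed.
So WexF is not produced.
Required activator WexF is absent, so *vorK* is not transcribed.
So VorK is not produced.
With repressor OrvP bound, *haxD* is not transcribed.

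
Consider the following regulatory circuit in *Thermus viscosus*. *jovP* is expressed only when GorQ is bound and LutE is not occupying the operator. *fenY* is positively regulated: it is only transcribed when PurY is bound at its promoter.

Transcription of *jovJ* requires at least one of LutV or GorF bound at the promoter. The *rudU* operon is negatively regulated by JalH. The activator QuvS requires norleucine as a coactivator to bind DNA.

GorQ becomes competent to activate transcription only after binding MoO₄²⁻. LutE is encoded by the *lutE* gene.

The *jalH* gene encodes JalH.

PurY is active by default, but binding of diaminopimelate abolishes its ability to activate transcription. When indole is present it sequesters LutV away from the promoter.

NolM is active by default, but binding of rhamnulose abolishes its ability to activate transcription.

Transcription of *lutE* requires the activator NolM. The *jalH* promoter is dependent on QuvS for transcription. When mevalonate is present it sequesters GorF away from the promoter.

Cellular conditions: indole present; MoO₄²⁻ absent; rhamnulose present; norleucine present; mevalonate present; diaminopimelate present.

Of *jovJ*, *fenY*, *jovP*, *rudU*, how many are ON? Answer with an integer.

Indole is present, so LutV is inactive.
Mevalonate is present, so GorF is inactive.
No activator is available at the *jovJ* promoter, so *jovJ* is not transcribed.
→ *jovJ* is OFF.
Diaminopimelate is present, so PurY is inactive.
Required activator PurY is absent, so *fenY* is not transcribed.
→ *fenY* is OFF.
MoO₄²⁻ is absent, so GorQ is inactive.
Rhamnulose is present, so NolM is inactive.
Required activator NolM is absent, so *lutE* is not transcribed.
So LutE is not produced.
Required activator GorQ is absent, so *jovP* is not transcribed.
→ *jovP* is OFF.
Norleucine is present, so QuvS is active.
No repressor is bound and QuvS is active, so *jalH* is transcribed.
So JalH is produced and active.
With repressor JalH bound, *rudU* is not transcribed.
→ *rudU* is OFF.
0 of the 4 genes are transcribed.

0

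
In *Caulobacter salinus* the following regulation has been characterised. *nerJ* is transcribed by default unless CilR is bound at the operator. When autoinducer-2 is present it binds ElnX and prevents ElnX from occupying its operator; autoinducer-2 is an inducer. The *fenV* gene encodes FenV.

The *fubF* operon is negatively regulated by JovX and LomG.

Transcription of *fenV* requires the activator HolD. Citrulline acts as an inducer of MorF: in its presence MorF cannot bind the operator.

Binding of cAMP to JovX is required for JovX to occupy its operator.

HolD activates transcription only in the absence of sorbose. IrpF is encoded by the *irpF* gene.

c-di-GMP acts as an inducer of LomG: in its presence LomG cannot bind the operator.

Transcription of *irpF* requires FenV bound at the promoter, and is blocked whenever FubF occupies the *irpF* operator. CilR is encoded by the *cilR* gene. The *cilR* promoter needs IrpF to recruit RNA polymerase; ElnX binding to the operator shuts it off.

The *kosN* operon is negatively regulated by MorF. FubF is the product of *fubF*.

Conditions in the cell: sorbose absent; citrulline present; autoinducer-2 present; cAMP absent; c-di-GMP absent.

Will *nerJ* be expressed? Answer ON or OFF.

Sorbose is absent, so HolD is active.
No repressor is bound and HolD is active, so *fenV* is transcribed.
So FenV is produced and active.
cAMP is absent, so JovX is inactive.
c-di-GMP is absent, so LomG is active.
With repressor LomG bound, *fubF* is not transcribed.
So FubF is not produced.
No repressor is bound and FenV is active, so *irpF* is transcribed.
So IrpF is produced and active.
Autoinducer-2 is present, so ElnX is inactive.
No repressor is bound and IrpF is active, so *cilR* is transcribed.
So CilR is produced and active.
With repressor CilR bound, *nerJ* is not transcribed.

OFF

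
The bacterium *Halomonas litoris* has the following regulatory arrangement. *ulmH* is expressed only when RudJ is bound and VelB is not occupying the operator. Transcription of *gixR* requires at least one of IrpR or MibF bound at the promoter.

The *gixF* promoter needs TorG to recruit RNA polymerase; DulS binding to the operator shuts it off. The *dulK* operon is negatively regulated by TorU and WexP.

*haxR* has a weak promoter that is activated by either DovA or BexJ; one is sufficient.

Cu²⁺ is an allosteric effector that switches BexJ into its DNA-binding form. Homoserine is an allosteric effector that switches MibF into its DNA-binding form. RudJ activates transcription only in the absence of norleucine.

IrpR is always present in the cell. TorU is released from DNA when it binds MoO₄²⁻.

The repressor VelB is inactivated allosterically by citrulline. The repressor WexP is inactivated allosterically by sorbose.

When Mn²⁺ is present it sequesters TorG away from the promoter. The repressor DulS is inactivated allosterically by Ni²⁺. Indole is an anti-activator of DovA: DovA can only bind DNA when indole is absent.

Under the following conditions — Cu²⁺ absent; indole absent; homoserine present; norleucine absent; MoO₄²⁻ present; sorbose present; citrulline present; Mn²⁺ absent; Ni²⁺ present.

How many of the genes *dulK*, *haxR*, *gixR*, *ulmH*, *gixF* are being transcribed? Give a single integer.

MoO₄²⁻ is present, so TorU is inactive.
Sorbose is present, so WexP is inactive.
With no repressor bound, *dulK* is transcribed.
→ *dulK* is ON.
Indole is absent, so DovA is active.
Cu²⁺ is absent, so BexJ is inactive.
Activator DovA is present, so *haxR* is transcribed.
→ *haxR* is ON.
IrpR is produced constitutively and is active.
Homoserine is present, so MibF is active.
Activator IrpR is present, so *gixR* is transcribed.
→ *gixR* is ON.
Norleucine is absent, so RudJ is active.
Citrulline is present, so VelB is inactive.
No repressor is bound and RudJ is active, so *ulmH* is transcribed.
→ *ulmH* is ON.
Ni²⁺ is present, so DulS is inactive.
Mn²⁺ is absent, so TorG is active.
No repressor is bound and TorG is active, so *gixF* is transcribed.
→ *gixF* is ON.
5 of the 5 genes are transcribed.

5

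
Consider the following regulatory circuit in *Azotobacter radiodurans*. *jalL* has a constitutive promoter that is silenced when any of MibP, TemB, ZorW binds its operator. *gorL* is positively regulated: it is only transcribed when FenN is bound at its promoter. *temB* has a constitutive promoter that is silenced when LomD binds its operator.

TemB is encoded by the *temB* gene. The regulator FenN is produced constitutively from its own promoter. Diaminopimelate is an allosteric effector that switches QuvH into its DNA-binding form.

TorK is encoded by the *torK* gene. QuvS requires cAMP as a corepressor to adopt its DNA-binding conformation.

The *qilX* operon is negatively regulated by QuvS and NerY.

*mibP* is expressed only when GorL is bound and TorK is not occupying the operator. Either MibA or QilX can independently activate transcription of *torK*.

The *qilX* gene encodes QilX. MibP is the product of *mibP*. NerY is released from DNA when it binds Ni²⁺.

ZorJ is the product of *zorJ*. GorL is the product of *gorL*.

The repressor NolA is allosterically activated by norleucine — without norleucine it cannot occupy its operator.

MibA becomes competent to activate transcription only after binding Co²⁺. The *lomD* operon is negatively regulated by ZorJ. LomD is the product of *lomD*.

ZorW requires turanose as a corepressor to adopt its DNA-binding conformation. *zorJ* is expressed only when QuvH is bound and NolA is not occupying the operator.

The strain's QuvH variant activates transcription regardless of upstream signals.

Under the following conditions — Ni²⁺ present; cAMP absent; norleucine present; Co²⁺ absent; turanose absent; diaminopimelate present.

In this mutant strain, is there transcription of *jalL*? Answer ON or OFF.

FenN is produced constitutively and is active.
No repressor is bound and FenN is active, so *gorL* is transcribed.
So GorL is produced and active.
Co²⁺ is absent, so MibA is inactive.
cAMP is absent, so QuvS is inactive.
Ni²⁺ is present, so NerY is inactive.
With no repressor bound, *qilX* is transcribed.
So QilX is produced and active.
Activator QilX is present, so *torK* is transcribed.
So TorK is produced and active.
With repressor TorK bound, *mibP* is not transcribed.
So MibP is not produced.
QuvH is constitutively active in this strain.
Norleucine is present, so NolA is active.
With repressor NolA bound, *zorJ* is not transcribed.
So ZorJ is not produced.
With no repressor bound, *lomD* is transcribed.
So LomD is produced and active.
With repressor LomD bound, *temB* is not transcribed.
So TemB is not produced.
Turanose is absent, so ZorW is inactive.
With no repressor bound, *jalL* is transcribed.

ON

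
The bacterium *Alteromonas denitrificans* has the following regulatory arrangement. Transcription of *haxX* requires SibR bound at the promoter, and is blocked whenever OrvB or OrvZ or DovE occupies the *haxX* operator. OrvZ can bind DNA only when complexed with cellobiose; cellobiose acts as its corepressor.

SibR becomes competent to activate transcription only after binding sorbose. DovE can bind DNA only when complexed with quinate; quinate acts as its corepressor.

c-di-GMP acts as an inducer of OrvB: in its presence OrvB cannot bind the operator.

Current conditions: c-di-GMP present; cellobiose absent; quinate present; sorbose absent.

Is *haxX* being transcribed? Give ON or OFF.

OFF

c-di-GMP is present, so OrvB is inactive.
Cellobiose is absent, so OrvZ is inactive.
Sorbose is absent, so SibR is inactive.
Quinate is present, so DovE is active.
With repressor DovE bound, *haxX* is not transcribed.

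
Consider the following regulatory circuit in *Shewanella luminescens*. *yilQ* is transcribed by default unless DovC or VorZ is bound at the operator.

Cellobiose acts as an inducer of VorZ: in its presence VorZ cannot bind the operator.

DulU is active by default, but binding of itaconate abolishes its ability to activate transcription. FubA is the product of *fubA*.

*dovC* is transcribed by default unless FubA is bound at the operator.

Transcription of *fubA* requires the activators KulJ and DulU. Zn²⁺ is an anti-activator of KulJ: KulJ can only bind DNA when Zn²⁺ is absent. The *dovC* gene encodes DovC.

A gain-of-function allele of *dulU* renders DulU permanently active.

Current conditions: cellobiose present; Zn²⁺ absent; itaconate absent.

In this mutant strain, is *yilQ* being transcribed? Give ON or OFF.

ON

Zn²⁺ is absent, so KulJ is active.
DulU is constitutively active in this strain.
No repressor is bound and KulJ and DulU are active, so *fubA* is transcribed.
So FubA is produced and active.
With repressor FubA bound, *dovC* is not transcribed.
So DovC is not produced.
Cellobiose is present, so VorZ is inactive.
With no repressor bound, *yilQ* is transcribed.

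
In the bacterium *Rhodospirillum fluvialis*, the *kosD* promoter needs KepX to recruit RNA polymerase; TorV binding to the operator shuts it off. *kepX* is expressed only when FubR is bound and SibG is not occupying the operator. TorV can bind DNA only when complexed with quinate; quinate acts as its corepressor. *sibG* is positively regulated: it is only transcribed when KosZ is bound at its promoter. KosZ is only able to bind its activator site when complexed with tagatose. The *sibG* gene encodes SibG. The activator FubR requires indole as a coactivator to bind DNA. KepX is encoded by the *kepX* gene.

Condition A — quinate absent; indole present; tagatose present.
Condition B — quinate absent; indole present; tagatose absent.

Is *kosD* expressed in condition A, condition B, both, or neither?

B only

Condition A:
Quinate is absent, so TorV is inactive.
Indole is present, so FubR is active.
Tagatose is present, so KosZ is active.
No repressor is bound and KosZ is active, so *sibG* is transcribed.
So SibG is produced and active.
With repressor SibG bound, *kepX* is not transcribed.
So KepX is not produced.
Required activator KepX is absent, so *kosD* is not transcribed.
→ *kosD* is OFF in A.
Condition B:
Quinate is absent, so TorV is inactive.
Indole is present, so FubR is active.
Tagatose is absent, so KosZ is inactive.
Required activator KosZ is absent, so *sibG* is not transcribed.
So SibG is not produced.
No repressor is bound and FubR is active, so *kepX* is transcribed.
So KepX is produced and active.
No repressor is bound and KepX is active, so *kosD* is transcribed.
→ *kosD* is ON in B.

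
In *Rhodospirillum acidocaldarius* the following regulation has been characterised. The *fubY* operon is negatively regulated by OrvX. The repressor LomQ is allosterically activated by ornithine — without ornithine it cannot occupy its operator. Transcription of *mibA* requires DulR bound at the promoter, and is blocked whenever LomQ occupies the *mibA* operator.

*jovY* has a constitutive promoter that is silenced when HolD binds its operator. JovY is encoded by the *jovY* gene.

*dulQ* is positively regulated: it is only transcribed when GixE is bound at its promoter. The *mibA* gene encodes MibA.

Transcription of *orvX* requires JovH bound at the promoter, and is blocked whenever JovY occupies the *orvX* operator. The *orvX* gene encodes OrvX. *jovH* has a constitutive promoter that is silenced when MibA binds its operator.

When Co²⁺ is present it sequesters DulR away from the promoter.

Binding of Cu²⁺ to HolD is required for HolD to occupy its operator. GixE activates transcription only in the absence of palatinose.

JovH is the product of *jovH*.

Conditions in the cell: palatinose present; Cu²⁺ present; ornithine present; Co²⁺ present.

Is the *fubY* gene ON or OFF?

OFF

Ornithine is present, so LomQ is active.
Co²⁺ is present, so DulR is inactive.
With repressor LomQ bound, *mibA* is not transcribed.
So MibA is not produced.
With no repressor bound, *jovH* is transcribed.
So JovH is produced and active.
Cu²⁺ is present, so HolD is active.
With repressor HolD bound, *jovY* is not transcribed.
So JovY is not produced.
No repressor is bound and JovH is active, so *orvX* is transcribed.
So OrvX is produced and active.
With repressor OrvX bound, *fubY* is not transcribed.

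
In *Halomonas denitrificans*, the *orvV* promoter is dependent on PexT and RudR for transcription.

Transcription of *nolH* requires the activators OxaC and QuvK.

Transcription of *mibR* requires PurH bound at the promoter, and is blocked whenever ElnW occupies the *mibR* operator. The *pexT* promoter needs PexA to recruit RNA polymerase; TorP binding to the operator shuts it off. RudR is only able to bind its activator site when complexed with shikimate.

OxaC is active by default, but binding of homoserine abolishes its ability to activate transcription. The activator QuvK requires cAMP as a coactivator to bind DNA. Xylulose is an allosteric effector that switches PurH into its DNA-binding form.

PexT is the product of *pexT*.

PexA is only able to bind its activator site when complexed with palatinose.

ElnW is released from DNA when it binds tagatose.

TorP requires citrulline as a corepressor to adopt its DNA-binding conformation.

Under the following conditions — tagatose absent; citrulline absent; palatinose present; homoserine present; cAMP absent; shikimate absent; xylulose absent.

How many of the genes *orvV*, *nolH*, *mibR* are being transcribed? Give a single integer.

Citrulline is absent, so TorP is inactive.
Palatinose is present, so PexA is active.
No repressor is bound and PexA is active, so *pexT* is transcribed.
So PexT is produced and active.
Shikimate is absent, so RudR is inactive.
Required activator RudR is absent, so *orvV* is not transcribed.
→ *orvV* is OFF.
Homoserine is present, so OxaC is inactive.
cAMP is absent, so QuvK is inactive.
Required activator OxaC is absent, so *nolH* is not transcribed.
→ *nolH* is OFF.
Xylulose is absent, so PurH is inactive.
Tagatose is absent, so ElnW is active.
With repressor ElnW bound, *mibR* is not transcribed.
→ *mibR* is OFF.
0 of the 3 genes are transcribed.

0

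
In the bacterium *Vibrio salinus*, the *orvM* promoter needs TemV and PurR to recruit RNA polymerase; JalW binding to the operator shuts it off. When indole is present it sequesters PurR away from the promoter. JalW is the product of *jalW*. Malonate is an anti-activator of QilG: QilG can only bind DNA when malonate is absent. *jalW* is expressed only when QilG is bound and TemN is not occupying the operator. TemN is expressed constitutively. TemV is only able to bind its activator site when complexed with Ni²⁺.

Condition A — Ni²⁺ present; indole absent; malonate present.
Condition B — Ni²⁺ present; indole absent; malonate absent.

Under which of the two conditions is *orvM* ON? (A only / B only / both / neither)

Condition A:
Ni²⁺ is present, so TemV is active.
Indole is absent, so PurR is active.
Malonate is present, so QilG is inactive.
TemN is produced constitutively and is active.
With repressor TemN bound, *jalW* is not transcribed.
So JalW is not produced.
No repressor is bound and TemV and PurR are active, so *orvM* is transcribed.
→ *orvM* is ON in A.
Condition B:
Ni²⁺ is present, so TemV is active.
Indole is absent, so PurR is active.
Malonate is absent, so QilG is active.
TemN is produced constitutively and is active.
With repressor TemN bound, *jalW* is not transcribed.
So JalW is not produced.
No repressor is bound and TemV and PurR are active, so *orvM* is transcribed.
→ *orvM* is ON in B.

both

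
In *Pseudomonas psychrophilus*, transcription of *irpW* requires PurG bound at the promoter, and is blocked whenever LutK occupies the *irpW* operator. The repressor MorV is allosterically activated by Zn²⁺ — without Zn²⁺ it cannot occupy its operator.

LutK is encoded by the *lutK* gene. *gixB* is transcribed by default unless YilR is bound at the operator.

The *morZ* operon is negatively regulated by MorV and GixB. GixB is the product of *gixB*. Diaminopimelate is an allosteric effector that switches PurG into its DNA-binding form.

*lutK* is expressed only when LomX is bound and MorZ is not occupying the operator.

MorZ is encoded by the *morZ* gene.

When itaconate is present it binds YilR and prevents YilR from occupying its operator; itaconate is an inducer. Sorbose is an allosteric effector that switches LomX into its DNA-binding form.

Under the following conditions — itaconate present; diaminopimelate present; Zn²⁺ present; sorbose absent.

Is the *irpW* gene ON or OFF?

ON

Zn²⁺ is present, so MorV is active.
Itaconate is present, so YilR is inactive.
With no repressor bound, *gixB* is transcribed.
So GixB is produced and active.
With repressor MorV bound, *morZ* is not transcribed.
So MorZ is not produced.
Sorbose is absent, so LomX is inactive.
Required activator LomX is absent, so *lutK* is not transcribed.
So LutK is not produced.
Diaminopimelate is present, so PurG is active.
No repressor is bound and PurG is active, so *irpW* is transcribed.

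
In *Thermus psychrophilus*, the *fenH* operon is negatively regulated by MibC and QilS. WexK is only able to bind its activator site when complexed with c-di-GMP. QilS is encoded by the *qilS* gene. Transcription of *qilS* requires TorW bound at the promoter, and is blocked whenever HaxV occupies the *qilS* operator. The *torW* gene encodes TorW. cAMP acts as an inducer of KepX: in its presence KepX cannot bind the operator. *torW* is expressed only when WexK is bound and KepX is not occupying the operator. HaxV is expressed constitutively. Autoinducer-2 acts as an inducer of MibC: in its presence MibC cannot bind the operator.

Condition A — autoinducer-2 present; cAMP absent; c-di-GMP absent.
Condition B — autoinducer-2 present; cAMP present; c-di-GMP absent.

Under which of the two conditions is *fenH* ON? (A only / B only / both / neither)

Condition A:
Autoinducer-2 is present, so MibC is inactive.
HaxV is produced constitutively and is active.
cAMP is absent, so KepX is active.
c-di-GMP is absent, so WexK is inactive.
With repressor KepX bound, *torW* is not transcribed.
So TorW is not produced.
With repressor HaxV bound, *qilS* is not transcribed.
So QilS is not produced.
With no repressor bound, *fenH* is transcribed.
→ *fenH* is ON in A.
Condition B:
Autoinducer-2 is present, so MibC is inactive.
HaxV is produced constitutively and is active.
cAMP is present, so KepX is inactive.
c-di-GMP is absent, so WexK is inactive.
Required activator WexK is absent, so *torW* is not transcribed.
So TorW is not produced.
With repressor HaxV bound, *qilS* is not transcribed.
So QilS is not produced.
With no repressor bound, *fenH* is transcribed.
→ *fenH* is ON in B.

both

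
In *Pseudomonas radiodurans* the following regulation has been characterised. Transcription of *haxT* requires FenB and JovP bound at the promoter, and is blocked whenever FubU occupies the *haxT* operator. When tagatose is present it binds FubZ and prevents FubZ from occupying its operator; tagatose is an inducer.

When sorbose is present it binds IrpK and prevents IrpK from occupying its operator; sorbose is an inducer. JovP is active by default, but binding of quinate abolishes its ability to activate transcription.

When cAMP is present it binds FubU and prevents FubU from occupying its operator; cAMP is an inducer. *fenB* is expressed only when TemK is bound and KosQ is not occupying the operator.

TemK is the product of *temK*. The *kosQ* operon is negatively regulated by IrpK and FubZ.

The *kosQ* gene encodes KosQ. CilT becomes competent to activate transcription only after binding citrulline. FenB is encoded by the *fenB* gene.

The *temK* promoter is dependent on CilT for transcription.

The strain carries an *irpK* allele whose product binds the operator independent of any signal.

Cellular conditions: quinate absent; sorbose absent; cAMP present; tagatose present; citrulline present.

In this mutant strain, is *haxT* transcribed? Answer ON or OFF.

ON

cAMP is present, so FubU is inactive.
Citrulline is present, so CilT is active.
No repressor is bound and CilT is active, so *temK* is transcribed.
So TemK is produced and active.
IrpK is constitutively active in this strain.
Tagatose is present, so FubZ is inactive.
With repressor IrpK bound, *kosQ* is not transcribed.
So KosQ is not produced.
No repressor is bound and TemK is active, so *fenB* is transcribed.
So FenB is produced and active.
Quinate is absent, so JovP is active.
No repressor is bound and FenB and JovP are active, so *haxT* is transcribed.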